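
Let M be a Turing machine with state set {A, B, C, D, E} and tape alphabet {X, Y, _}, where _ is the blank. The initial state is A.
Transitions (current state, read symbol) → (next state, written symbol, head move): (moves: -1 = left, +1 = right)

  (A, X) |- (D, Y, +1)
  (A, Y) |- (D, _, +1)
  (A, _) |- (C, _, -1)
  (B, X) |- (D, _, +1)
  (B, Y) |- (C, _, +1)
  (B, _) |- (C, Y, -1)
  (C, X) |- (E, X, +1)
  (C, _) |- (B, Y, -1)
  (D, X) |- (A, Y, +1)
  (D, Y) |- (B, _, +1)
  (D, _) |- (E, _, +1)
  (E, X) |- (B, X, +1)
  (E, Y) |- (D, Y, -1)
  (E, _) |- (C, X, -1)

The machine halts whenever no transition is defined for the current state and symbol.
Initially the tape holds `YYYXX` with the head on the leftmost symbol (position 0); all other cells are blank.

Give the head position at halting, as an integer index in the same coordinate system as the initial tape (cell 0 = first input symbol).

4

state=A head=0 tape=[Y]YYXX___   (A,Y)→(D,_,+1)
state=D head=1 tape=_[Y]YXX___   (D,Y)→(B,_,+1)
state=B head=2 tape=__[Y]XX___   (B,Y)→(C,_,+1)
state=C head=3 tape=___[X]X___   (C,X)→(E,X,+1)
state=E head=4 tape=___X[X]___   (E,X)→(B,X,+1)
state=B head=5 tape=___XX[_]__   (B,_)→(C,Y,-1)
state=C head=4 tape=___X[X]Y__   (C,X)→(E,X,+1)
state=E head=5 tape=___XX[Y]__   (E,Y)→(D,Y,-1)
state=D head=4 tape=___X[X]Y__   (D,X)→(A,Y,+1)
state=A head=5 tape=___XY[Y]__   (A,Y)→(D,_,+1)
state=D head=6 tape=___XY_[_]_   (D,_)→(E,_,+1)
state=E head=7 tape=___XY__[_]   (E,_)→(C,X,-1)
state=C head=6 tape=___XY_[_]X   (C,_)→(B,Y,-1)
state=B head=5 tape=___XY[_]YX   (B,_)→(C,Y,-1)
state=C head=4 tape=___X[Y]YYX
At halt the head is at cell 4.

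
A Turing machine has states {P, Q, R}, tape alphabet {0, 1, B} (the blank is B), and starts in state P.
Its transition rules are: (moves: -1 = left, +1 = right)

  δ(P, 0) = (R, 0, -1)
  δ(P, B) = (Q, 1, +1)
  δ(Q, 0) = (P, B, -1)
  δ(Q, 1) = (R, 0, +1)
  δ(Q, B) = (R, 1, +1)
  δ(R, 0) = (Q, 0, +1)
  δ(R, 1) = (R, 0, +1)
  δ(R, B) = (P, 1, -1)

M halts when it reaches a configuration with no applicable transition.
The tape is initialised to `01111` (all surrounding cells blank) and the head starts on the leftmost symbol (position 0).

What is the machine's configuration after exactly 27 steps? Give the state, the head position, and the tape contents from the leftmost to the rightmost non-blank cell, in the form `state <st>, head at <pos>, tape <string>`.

state R, head at -1, tape 00BBBBB1

P | BB[0]1111B   read 0 → write 0, move -1, go to R
R | B[B]01111B   read B → write 1, move -1, go to P
P | [B]101111B   read B → write 1, move +1, go to Q
Q | 1[1]01111B   read 1 → write 0, move +1, go to R
R | 10[0]1111B   read 0 → write 0, move +1, go to Q
Q | 100[1]111B   read 1 → write 0, move +1, go to R
R | 1000[1]11B   read 1 → write 0, move +1, go to R
R | 10000[1]1B   read 1 → write 0, move +1, go to R
R | 100000[1]B   read 1 → write 0, move +1, go to R
R | 1000000[B]   read B → write 1, move -1, go to P
P | 100000[0]1   read 0 → write 0, move -1, go to R
R | 10000[0]01   read 0 → write 0, move +1, go to Q
Q | 100000[0]1   read 0 → write B, move -1, go to P
P | 10000[0]B1   read 0 → write 0, move -1, go to R
R | 1000[0]0B1   read 0 → write 0, move +1, go to Q
Q | 10000[0]B1   read 0 → write B, move -1, go to P
P | 1000[0]BB1   read 0 → write 0, move -1, go to R
R | 100[0]0BB1   read 0 → write 0, move +1, go to Q
Q | 1000[0]BB1   read 0 → write B, move -1, go to P
P | 100[0]BBB1   read 0 → write 0, move -1, go to R
R | 10[0]0BBB1   read 0 → write 0, move +1, go to Q
Q | 100[0]BBB1   read 0 → write B, move -1, go to P
P | 10[0]BBBB1   read 0 → write 0, move -1, go to R
R | 1[0]0BBBB1   read 0 → write 0, move +1, go to Q
Q | 10[0]BBBB1   read 0 → write B, move -1, go to P
P | 1[0]BBBBB1   read 0 → write 0, move -1, go to R
R | [1]0BBBBB1   read 1 → write 0, move +1, go to R
R | 0[0]BBBBB1
After 27 steps: state R, head at -1, tape 00BBBBB1.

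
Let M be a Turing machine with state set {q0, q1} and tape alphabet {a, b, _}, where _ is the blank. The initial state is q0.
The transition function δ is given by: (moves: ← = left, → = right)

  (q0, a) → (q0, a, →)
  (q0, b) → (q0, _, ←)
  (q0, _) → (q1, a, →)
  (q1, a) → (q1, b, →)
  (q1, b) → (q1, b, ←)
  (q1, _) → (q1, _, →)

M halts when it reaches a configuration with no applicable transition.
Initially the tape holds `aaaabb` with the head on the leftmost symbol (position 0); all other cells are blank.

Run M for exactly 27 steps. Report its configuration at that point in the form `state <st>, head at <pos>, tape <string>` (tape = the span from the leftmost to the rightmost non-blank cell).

state=q0 head=0 tape=_[a]aaabb   (q0,a)→(q0,a,→)
state=q0 head=1 tape=_a[a]aabb   (q0,a)→(q0,a,→)
state=q0 head=2 tape=_aa[a]abb   (q0,a)→(q0,a,→)
state=q0 head=3 tape=_aaa[a]bb   (q0,a)→(q0,a,→)
state=q0 head=4 tape=_aaaa[b]b   (q0,b)→(q0,_,←)
state=q0 head=3 tape=_aaa[a]_b   (q0,a)→(q0,a,→)
state=q0 head=4 tape=_aaaa[_]b   (q0,_)→(q1,a,→)
state=q1 head=5 tape=_aaaaa[b]   (q1,b)→(q1,b,←)
state=q1 head=4 tape=_aaaa[a]b   (q1,a)→(q1,b,→)
state=q1 head=5 tape=_aaaab[b]   (q1,b)→(q1,b,←)
state=q1 head=4 tape=_aaaa[b]b   (q1,b)→(q1,b,←)
state=q1 head=3 tape=_aaa[a]bb   (q1,a)→(q1,b,→)
state=q1 head=4 tape=_aaab[b]b   (q1,b)→(q1,b,←)
state=q1 head=3 tape=_aaa[b]bb   (q1,b)→(q1,b,←)
state=q1 head=2 tape=_aa[a]bbb   (q1,a)→(q1,b,→)
state=q1 head=3 tape=_aab[b]bb   (q1,b)→(q1,b,←)
state=q1 head=2 tape=_aa[b]bbb   (q1,b)→(q1,b,←)
state=q1 head=1 tape=_a[a]bbbb   (q1,a)→(q1,b,→)
state=q1 head=2 tape=_ab[b]bbb   (q1,b)→(q1,b,←)
state=q1 head=1 tape=_a[b]bbbb   (q1,b)→(q1,b,←)
state=q1 head=0 tape=_[a]bbbbb   (q1,a)→(q1,b,→)
state=q1 head=1 tape=_b[b]bbbb   (q1,b)→(q1,b,←)
state=q1 head=0 tape=_[b]bbbbb   (q1,b)→(q1,b,←)
state=q1 head=-1 tape=[_]bbbbbb   (q1,_)→(q1,_,→)
state=q1 head=0 tape=_[b]bbbbb   (q1,b)→(q1,b,←)
state=q1 head=-1 tape=[_]bbbbbb   (q1,_)→(q1,_,→)
state=q1 head=0 tape=_[b]bbbbb   (q1,b)→(q1,b,←)
state=q1 head=-1 tape=[_]bbbbbb
After 27 steps: state q1, head at -1, tape bbbbbb.

state q1, head at -1, tape bbbbbb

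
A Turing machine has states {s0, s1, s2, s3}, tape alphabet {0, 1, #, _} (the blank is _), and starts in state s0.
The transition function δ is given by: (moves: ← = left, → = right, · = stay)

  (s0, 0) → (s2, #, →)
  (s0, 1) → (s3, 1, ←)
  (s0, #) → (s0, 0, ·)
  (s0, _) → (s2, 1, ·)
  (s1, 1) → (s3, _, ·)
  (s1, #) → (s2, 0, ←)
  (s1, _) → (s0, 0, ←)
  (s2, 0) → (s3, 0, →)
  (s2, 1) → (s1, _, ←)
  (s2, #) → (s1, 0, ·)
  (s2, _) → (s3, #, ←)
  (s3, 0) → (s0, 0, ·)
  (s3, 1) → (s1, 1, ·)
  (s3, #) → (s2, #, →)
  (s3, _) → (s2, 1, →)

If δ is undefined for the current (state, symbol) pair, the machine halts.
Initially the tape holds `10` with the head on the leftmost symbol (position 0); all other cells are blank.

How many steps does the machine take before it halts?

10

s0 | _[1]0   read 1 → write 1, move ←, go to s3
s3 | [_]10   read _ → write 1, move →, go to s2
s2 | 1[1]0   read 1 → write _, move ←, go to s1
s1 | [1]_0   read 1 → write _, move ·, go to s3
s3 | [_]_0   read _ → write 1, move →, go to s2
s2 | 1[_]0   read _ → write #, move ←, go to s3
s3 | [1]#0   read 1 → write 1, move ·, go to s1
s1 | [1]#0   read 1 → write _, move ·, go to s3
s3 | [_]#0   read _ → write 1, move →, go to s2
s2 | 1[#]0   read # → write 0, move ·, go to s1
s1 | 1[0]0
M halts after 10 transitions.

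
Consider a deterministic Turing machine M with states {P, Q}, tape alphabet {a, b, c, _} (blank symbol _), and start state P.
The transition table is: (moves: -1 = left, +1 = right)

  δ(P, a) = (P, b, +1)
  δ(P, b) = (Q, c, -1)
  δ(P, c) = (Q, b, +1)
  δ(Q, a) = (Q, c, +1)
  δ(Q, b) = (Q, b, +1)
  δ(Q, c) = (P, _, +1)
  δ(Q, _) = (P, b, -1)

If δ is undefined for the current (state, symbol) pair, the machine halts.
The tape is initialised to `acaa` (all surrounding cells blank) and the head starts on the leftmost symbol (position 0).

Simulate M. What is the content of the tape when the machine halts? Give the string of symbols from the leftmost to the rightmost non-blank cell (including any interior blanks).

bb_bb

state=P head=0 tape=[a]caa___   (P,a)→(P,b,+1)
state=P head=1 tape=b[c]aa___   (P,c)→(Q,b,+1)
state=Q head=2 tape=bb[a]a___   (Q,a)→(Q,c,+1)
state=Q head=3 tape=bbc[a]___   (Q,a)→(Q,c,+1)
state=Q head=4 tape=bbcc[_]__   (Q,_)→(P,b,-1)
state=P head=3 tape=bbc[c]b__   (P,c)→(Q,b,+1)
state=Q head=4 tape=bbcb[b]__   (Q,b)→(Q,b,+1)
state=Q head=5 tape=bbcbb[_]_   (Q,_)→(P,b,-1)
state=P head=4 tape=bbcb[b]b_   (P,b)→(Q,c,-1)
state=Q head=3 tape=bbc[b]cb_   (Q,b)→(Q,b,+1)
state=Q head=4 tape=bbcb[c]b_   (Q,c)→(P,_,+1)
state=P head=5 tape=bbcb_[b]_   (P,b)→(Q,c,-1)
state=Q head=4 tape=bbcb[_]c_   (Q,_)→(P,b,-1)
state=P head=3 tape=bbc[b]bc_   (P,b)→(Q,c,-1)
state=Q head=2 tape=bb[c]cbc_   (Q,c)→(P,_,+1)
state=P head=3 tape=bb_[c]bc_   (P,c)→(Q,b,+1)
state=Q head=4 tape=bb_b[b]c_   (Q,b)→(Q,b,+1)
state=Q head=5 tape=bb_bb[c]_   (Q,c)→(P,_,+1)
state=P head=6 tape=bb_bb_[_]
The non-blank tape span at halt is bb_bb.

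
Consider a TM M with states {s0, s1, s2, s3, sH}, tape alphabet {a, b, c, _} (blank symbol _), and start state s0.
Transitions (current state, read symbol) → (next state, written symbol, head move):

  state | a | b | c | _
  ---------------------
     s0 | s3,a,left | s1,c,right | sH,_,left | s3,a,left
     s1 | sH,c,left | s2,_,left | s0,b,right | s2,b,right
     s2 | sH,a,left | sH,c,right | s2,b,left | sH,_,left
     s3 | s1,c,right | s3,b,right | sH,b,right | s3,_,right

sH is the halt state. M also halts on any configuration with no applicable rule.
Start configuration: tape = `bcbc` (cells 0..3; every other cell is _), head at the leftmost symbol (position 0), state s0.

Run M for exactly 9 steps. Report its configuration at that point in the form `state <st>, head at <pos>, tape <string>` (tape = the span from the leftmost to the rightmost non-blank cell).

state=s0 head=0 tape=[b]cbc___   (s0,b)→(s1,c,right)
state=s1 head=1 tape=c[c]bc___   (s1,c)→(s0,b,right)
state=s0 head=2 tape=cb[b]c___   (s0,b)→(s1,c,right)
state=s1 head=3 tape=cbc[c]___   (s1,c)→(s0,b,right)
state=s0 head=4 tape=cbcb[_]__   (s0,_)→(s3,a,left)
state=s3 head=3 tape=cbc[b]a__   (s3,b)→(s3,b,right)
state=s3 head=4 tape=cbcb[a]__   (s3,a)→(s1,c,right)
state=s1 head=5 tape=cbcbc[_]_   (s1,_)→(s2,b,right)
state=s2 head=6 tape=cbcbcb[_]   (s2,_)→(sH,_,left)
state=sH head=5 tape=cbcbc[b]_
After 9 steps: state sH, head at 5, tape cbcbcb.

state sH, head at 5, tape cbcbcb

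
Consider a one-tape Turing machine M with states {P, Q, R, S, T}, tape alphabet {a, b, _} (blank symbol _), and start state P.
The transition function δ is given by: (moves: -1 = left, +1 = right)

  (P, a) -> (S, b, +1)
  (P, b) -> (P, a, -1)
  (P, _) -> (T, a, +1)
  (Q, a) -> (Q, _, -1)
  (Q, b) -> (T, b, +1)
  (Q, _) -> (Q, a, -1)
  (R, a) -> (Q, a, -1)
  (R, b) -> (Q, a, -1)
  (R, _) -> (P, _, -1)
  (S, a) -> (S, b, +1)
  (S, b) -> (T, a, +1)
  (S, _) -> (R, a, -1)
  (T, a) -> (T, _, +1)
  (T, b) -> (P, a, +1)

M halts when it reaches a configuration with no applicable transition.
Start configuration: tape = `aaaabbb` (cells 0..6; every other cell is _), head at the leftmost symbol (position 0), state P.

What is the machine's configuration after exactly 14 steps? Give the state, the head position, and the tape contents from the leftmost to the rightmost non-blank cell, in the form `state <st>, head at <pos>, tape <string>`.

state=P head=0 tape=[a]aaabbb__   (P,a)→(S,b,+1)
state=S head=1 tape=b[a]aabbb__   (S,a)→(S,b,+1)
state=S head=2 tape=bb[a]abbb__   (S,a)→(S,b,+1)
state=S head=3 tape=bbb[a]bbb__   (S,a)→(S,b,+1)
state=S head=4 tape=bbbb[b]bb__   (S,b)→(T,a,+1)
state=T head=5 tape=bbbba[b]b__   (T,b)→(P,a,+1)
state=P head=6 tape=bbbbaa[b]__   (P,b)→(P,a,-1)
state=P head=5 tape=bbbba[a]a__   (P,a)→(S,b,+1)
state=S head=6 tape=bbbbab[a]__   (S,a)→(S,b,+1)
state=S head=7 tape=bbbbabb[_]_   (S,_)→(R,a,-1)
state=R head=6 tape=bbbbab[b]a_   (R,b)→(Q,a,-1)
state=Q head=5 tape=bbbba[b]aa_   (Q,b)→(T,b,+1)
state=T head=6 tape=bbbbab[a]a_   (T,a)→(T,_,+1)
state=T head=7 tape=bbbbab_[a]_   (T,a)→(T,_,+1)
state=T head=8 tape=bbbbab__[_]
After 14 steps: state T, head at 8, tape bbbbab.

state T, head at 8, tape bbbbab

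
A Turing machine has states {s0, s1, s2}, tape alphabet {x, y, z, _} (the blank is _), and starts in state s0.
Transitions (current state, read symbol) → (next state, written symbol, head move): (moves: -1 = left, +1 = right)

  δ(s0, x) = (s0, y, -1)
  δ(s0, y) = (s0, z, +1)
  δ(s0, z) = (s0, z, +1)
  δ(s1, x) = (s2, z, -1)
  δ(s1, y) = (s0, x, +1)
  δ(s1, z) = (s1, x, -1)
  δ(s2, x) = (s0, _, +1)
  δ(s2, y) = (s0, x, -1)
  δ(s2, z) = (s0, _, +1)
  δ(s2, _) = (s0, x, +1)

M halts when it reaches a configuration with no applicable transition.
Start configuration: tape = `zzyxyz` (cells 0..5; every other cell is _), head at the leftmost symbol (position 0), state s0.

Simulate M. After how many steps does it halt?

s0 | [z]zyxyz_   read z → write z, move +1, go to s0
s0 | z[z]yxyz_   read z → write z, move +1, go to s0
s0 | zz[y]xyz_   read y → write z, move +1, go to s0
s0 | zzz[x]yz_   read x → write y, move -1, go to s0
s0 | zz[z]yyz_   read z → write z, move +1, go to s0
s0 | zzz[y]yz_   read y → write z, move +1, go to s0
s0 | zzzz[y]z_   read y → write z, move +1, go to s0
s0 | zzzzz[z]_   read z → write z, move +1, go to s0
s0 | zzzzzz[_]
M halts after 8 transitions.

8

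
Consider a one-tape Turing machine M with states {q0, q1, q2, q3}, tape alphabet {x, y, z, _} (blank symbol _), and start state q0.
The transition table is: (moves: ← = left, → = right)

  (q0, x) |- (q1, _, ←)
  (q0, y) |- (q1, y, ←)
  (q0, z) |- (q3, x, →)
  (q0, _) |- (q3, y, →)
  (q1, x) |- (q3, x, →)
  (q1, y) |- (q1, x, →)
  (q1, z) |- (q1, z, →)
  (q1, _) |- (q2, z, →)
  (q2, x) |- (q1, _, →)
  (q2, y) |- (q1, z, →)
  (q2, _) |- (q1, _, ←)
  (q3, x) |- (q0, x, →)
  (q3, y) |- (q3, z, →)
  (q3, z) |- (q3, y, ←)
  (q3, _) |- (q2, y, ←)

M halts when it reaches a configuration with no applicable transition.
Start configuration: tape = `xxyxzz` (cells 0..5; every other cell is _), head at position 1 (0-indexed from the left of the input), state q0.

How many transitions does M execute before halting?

20

state=q0 head=1 tape=x[x]yxzz_   (q0,x)→(q1,_,←)
state=q1 head=0 tape=[x]_yxzz_   (q1,x)→(q3,x,→)
state=q3 head=1 tape=x[_]yxzz_   (q3,_)→(q2,y,←)
state=q2 head=0 tape=[x]yyxzz_   (q2,x)→(q1,_,→)
state=q1 head=1 tape=_[y]yxzz_   (q1,y)→(q1,x,→)
state=q1 head=2 tape=_x[y]xzz_   (q1,y)→(q1,x,→)
state=q1 head=3 tape=_xx[x]zz_   (q1,x)→(q3,x,→)
state=q3 head=4 tape=_xxx[z]z_   (q3,z)→(q3,y,←)
state=q3 head=3 tape=_xx[x]yz_   (q3,x)→(q0,x,→)
state=q0 head=4 tape=_xxx[y]z_   (q0,y)→(q1,y,←)
state=q1 head=3 tape=_xx[x]yz_   (q1,x)→(q3,x,→)
state=q3 head=4 tape=_xxx[y]z_   (q3,y)→(q3,z,→)
state=q3 head=5 tape=_xxxz[z]_   (q3,z)→(q3,y,←)
state=q3 head=4 tape=_xxx[z]y_   (q3,z)→(q3,y,←)
state=q3 head=3 tape=_xx[x]yy_   (q3,x)→(q0,x,→)
state=q0 head=4 tape=_xxx[y]y_   (q0,y)→(q1,y,←)
state=q1 head=3 tape=_xx[x]yy_   (q1,x)→(q3,x,→)
state=q3 head=4 tape=_xxx[y]y_   (q3,y)→(q3,z,→)
state=q3 head=5 tape=_xxxz[y]_   (q3,y)→(q3,z,→)
state=q3 head=6 tape=_xxxzz[_]   (q3,_)→(q2,y,←)
state=q2 head=5 tape=_xxxz[z]y
M halts after 20 transitions.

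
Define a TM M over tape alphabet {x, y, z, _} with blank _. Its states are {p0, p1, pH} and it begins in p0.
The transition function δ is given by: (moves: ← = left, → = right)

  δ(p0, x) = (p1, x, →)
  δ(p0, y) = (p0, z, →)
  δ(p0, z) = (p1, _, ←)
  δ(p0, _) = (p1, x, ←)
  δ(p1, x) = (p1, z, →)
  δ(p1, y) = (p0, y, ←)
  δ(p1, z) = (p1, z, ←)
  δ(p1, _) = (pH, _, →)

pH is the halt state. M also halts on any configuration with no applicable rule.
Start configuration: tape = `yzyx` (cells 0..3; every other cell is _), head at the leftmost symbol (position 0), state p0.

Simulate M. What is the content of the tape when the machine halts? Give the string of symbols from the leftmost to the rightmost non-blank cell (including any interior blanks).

p0 | _[y]zyx   read y → write z, move →, go to p0
p0 | _z[z]yx   read z → write _, move ←, go to p1
p1 | _[z]_yx   read z → write z, move ←, go to p1
p1 | [_]z_yx   read _ → write _, move →, go to pH
pH | _[z]_yx
The non-blank tape span at halt is z_yx.

z_yx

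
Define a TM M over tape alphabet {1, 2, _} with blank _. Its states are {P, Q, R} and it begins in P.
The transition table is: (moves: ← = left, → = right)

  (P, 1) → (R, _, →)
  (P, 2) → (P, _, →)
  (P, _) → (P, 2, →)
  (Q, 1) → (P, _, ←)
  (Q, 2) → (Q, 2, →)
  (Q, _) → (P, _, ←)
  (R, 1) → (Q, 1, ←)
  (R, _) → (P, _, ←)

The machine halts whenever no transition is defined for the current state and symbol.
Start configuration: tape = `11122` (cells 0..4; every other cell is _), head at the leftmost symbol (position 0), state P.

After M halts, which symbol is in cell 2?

_

P | _[1]1122   read 1 → write _, move →, go to R
R | __[1]122   read 1 → write 1, move ←, go to Q
Q | _[_]1122   read _ → write _, move ←, go to P
P | [_]_1122   read _ → write 2, move →, go to P
P | 2[_]1122   read _ → write 2, move →, go to P
P | 22[1]122   read 1 → write _, move →, go to R
R | 22_[1]22   read 1 → write 1, move ←, go to Q
Q | 22[_]122   read _ → write _, move ←, go to P
P | 2[2]_122   read 2 → write _, move →, go to P
P | 2_[_]122   read _ → write 2, move →, go to P
P | 2_2[1]22   read 1 → write _, move →, go to R
R | 2_2_[2]2
Cell 2 holds _ when M halts.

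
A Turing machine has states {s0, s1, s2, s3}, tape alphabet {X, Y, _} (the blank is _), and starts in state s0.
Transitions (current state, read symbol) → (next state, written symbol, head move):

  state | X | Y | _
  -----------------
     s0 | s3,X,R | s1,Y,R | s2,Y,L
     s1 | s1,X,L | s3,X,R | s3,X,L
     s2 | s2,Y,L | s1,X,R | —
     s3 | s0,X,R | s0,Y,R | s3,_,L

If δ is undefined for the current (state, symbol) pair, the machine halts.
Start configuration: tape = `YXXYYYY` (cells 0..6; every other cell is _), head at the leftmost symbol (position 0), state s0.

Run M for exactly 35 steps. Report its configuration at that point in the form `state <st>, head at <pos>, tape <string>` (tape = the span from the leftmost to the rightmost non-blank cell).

s0 | [Y]XXYYYY_____   read Y → write Y, move R, go to s1
s1 | Y[X]XYYYY_____   read X → write X, move L, go to s1
s1 | [Y]XXYYYY_____   read Y → write X, move R, go to s3
s3 | X[X]XYYYY_____   read X → write X, move R, go to s0
s0 | XX[X]YYYY_____   read X → write X, move R, go to s3
s3 | XXX[Y]YYY_____   read Y → write Y, move R, go to s0
s0 | XXXY[Y]YY_____   read Y → write Y, move R, go to s1
s1 | XXXYY[Y]Y_____   read Y → write X, move R, go to s3
s3 | XXXYYX[Y]_____   read Y → write Y, move R, go to s0
s0 | XXXYYXY[_]____   read _ → write Y, move L, go to s2
s2 | XXXYYX[Y]Y____   read Y → write X, move R, go to s1
s1 | XXXYYXX[Y]____   read Y → write X, move R, go to s3
s3 | XXXYYXXX[_]___   read _ → write _, move L, go to s3
s3 | XXXYYXX[X]____   read X → write X, move R, go to s0
s0 | XXXYYXXX[_]___   read _ → write Y, move L, go to s2
s2 | XXXYYXX[X]Y___   read X → write Y, move L, go to s2
s2 | XXXYYX[X]YY___   read X → write Y, move L, go to s2
s2 | XXXYY[X]YYY___   read X → write Y, move L, go to s2
s2 | XXXY[Y]YYYY___   read Y → write X, move R, go to s1
s1 | XXXYX[Y]YYY___   read Y → write X, move R, go to s3
s3 | XXXYXX[Y]YY___   read Y → write Y, move R, go to s0
s0 | XXXYXXY[Y]Y___   read Y → write Y, move R, go to s1
s1 | XXXYXXYY[Y]___   read Y → write X, move R, go to s3
s3 | XXXYXXYYX[_]__   read _ → write _, move L, go to s3
s3 | XXXYXXYY[X]___   read X → write X, move R, go to s0
s0 | XXXYXXYYX[_]__   read _ → write Y, move L, go to s2
s2 | XXXYXXYY[X]Y__   read X → write Y, move L, go to s2
s2 | XXXYXXY[Y]YY__   read Y → write X, move R, go to s1
s1 | XXXYXXYX[Y]Y__   read Y → write X, move R, go to s3
s3 | XXXYXXYXX[Y]__   read Y → write Y, move R, go to s0
s0 | XXXYXXYXXY[_]_   read _ → write Y, move L, go to s2
s2 | XXXYXXYXX[Y]Y_   read Y → write X, move R, go to s1
s1 | XXXYXXYXXX[Y]_   read Y → write X, move R, go to s3
s3 | XXXYXXYXXXX[_]   read _ → write _, move L, go to s3
s3 | XXXYXXYXXX[X]_   read X → write X, move R, go to s0
s0 | XXXYXXYXXXX[_]
After 35 steps: state s0, head at 11, tape XXXYXXYXXXX.

state s0, head at 11, tape XXXYXXYXXXX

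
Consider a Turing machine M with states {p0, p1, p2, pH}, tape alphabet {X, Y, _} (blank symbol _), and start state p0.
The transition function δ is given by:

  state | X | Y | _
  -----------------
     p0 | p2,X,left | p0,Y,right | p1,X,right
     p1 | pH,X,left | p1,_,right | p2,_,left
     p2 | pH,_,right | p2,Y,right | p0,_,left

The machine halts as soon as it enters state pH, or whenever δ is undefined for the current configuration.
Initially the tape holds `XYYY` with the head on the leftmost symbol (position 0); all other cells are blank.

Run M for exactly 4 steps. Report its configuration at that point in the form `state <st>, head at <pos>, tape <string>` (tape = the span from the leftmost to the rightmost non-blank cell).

p0 | __[X]YYY   read X → write X, move left, go to p2
p2 | _[_]XYYY   read _ → write _, move left, go to p0
p0 | [_]_XYYY   read _ → write X, move right, go to p1
p1 | X[_]XYYY   read _ → write _, move left, go to p2
p2 | [X]_XYYY
After 4 steps: state p2, head at -2, tape X_XYYY.

state p2, head at -2, tape X_XYYY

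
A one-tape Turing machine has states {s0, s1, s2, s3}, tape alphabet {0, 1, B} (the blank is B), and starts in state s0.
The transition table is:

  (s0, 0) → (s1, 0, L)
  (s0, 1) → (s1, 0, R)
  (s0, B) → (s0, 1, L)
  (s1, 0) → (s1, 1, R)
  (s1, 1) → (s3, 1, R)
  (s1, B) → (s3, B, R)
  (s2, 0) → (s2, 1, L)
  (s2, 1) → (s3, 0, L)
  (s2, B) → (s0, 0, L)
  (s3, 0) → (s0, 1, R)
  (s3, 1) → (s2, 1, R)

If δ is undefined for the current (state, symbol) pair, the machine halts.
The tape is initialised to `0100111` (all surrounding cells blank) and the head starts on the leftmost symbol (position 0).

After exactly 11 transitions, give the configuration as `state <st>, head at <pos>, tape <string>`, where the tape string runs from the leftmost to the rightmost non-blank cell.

state=s0 head=0 tape=B[0]100111   (s0,0)→(s1,0,L)
state=s1 head=-1 tape=[B]0100111   (s1,B)→(s3,B,R)
state=s3 head=0 tape=B[0]100111   (s3,0)→(s0,1,R)
state=s0 head=1 tape=B1[1]00111   (s0,1)→(s1,0,R)
state=s1 head=2 tape=B10[0]0111   (s1,0)→(s1,1,R)
state=s1 head=3 tape=B101[0]111   (s1,0)→(s1,1,R)
state=s1 head=4 tape=B1011[1]11   (s1,1)→(s3,1,R)
state=s3 head=5 tape=B10111[1]1   (s3,1)→(s2,1,R)
state=s2 head=6 tape=B101111[1]   (s2,1)→(s3,0,L)
state=s3 head=5 tape=B10111[1]0   (s3,1)→(s2,1,R)
state=s2 head=6 tape=B101111[0]   (s2,0)→(s2,1,L)
state=s2 head=5 tape=B10111[1]1
After 11 steps: state s2, head at 5, tape 1011111.

state s2, head at 5, tape 1011111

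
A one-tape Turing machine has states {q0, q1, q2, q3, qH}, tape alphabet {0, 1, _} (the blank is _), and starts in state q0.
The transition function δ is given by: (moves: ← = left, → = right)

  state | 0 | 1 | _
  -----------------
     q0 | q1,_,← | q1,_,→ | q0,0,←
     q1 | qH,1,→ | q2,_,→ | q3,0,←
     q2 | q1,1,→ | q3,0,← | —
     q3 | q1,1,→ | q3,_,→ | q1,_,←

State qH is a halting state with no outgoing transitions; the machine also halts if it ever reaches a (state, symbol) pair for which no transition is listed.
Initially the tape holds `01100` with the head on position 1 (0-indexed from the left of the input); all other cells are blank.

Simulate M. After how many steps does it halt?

4

state=q0 head=1 tape=0[1]100_   (q0,1)→(q1,_,→)
state=q1 head=2 tape=0_[1]00_   (q1,1)→(q2,_,→)
state=q2 head=3 tape=0__[0]0_   (q2,0)→(q1,1,→)
state=q1 head=4 tape=0__1[0]_   (q1,0)→(qH,1,→)
state=qH head=5 tape=0__11[_]
M halts after 4 transitions.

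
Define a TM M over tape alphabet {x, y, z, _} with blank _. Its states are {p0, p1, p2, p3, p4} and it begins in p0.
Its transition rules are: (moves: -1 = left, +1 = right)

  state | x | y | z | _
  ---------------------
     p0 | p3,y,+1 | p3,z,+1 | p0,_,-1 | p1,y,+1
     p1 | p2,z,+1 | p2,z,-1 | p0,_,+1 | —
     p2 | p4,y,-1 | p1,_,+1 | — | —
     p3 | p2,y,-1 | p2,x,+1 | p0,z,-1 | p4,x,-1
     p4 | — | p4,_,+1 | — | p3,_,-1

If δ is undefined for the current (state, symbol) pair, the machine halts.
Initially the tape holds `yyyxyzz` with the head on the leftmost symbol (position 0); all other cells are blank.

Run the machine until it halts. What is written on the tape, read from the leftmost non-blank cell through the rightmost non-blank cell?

zx_z_y

p0 | [y]yyxyzz   read y → write z, move +1, go to p3
p3 | z[y]yxyzz   read y → write x, move +1, go to p2
p2 | zx[y]xyzz   read y → write _, move +1, go to p1
p1 | zx_[x]yzz   read x → write z, move +1, go to p2
p2 | zx_z[y]zz   read y → write _, move +1, go to p1
p1 | zx_z_[z]z   read z → write _, move +1, go to p0
p0 | zx_z__[z]   read z → write _, move -1, go to p0
p0 | zx_z_[_]_   read _ → write y, move +1, go to p1
p1 | zx_z_y[_]
The non-blank tape span at halt is zx_z_y.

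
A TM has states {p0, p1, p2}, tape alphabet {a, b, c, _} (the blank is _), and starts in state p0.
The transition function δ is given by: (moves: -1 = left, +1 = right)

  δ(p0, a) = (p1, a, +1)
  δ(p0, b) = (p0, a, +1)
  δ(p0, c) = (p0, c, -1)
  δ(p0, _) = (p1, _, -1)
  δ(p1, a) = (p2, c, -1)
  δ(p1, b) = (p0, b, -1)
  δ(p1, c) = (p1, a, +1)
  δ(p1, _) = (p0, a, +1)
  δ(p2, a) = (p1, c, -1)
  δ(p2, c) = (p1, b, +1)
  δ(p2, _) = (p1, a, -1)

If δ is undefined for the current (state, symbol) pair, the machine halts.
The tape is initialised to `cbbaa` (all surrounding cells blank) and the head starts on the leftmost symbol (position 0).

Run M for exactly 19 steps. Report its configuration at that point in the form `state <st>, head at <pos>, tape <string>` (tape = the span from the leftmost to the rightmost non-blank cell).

state p1, head at 1, tape aaaaabbaa

state=p0 head=0 tape=____[c]bbaa   (p0,c)→(p0,c,-1)
state=p0 head=-1 tape=___[_]cbbaa   (p0,_)→(p1,_,-1)
state=p1 head=-2 tape=__[_]_cbbaa   (p1,_)→(p0,a,+1)
state=p0 head=-1 tape=__a[_]cbbaa   (p0,_)→(p1,_,-1)
state=p1 head=-2 tape=__[a]_cbbaa   (p1,a)→(p2,c,-1)
state=p2 head=-3 tape=_[_]c_cbbaa   (p2,_)→(p1,a,-1)
state=p1 head=-4 tape=[_]ac_cbbaa   (p1,_)→(p0,a,+1)
state=p0 head=-3 tape=a[a]c_cbbaa   (p0,a)→(p1,a,+1)
state=p1 head=-2 tape=aa[c]_cbbaa   (p1,c)→(p1,a,+1)
state=p1 head=-1 tape=aaa[_]cbbaa   (p1,_)→(p0,a,+1)
state=p0 head=0 tape=aaaa[c]bbaa   (p0,c)→(p0,c,-1)
state=p0 head=-1 tape=aaa[a]cbbaa   (p0,a)→(p1,a,+1)
state=p1 head=0 tape=aaaa[c]bbaa   (p1,c)→(p1,a,+1)
state=p1 head=1 tape=aaaaa[b]baa   (p1,b)→(p0,b,-1)
state=p0 head=0 tape=aaaa[a]bbaa   (p0,a)→(p1,a,+1)
state=p1 head=1 tape=aaaaa[b]baa   (p1,b)→(p0,b,-1)
state=p0 head=0 tape=aaaa[a]bbaa   (p0,a)→(p1,a,+1)
state=p1 head=1 tape=aaaaa[b]baa   (p1,b)→(p0,b,-1)
state=p0 head=0 tape=aaaa[a]bbaa   (p0,a)→(p1,a,+1)
state=p1 head=1 tape=aaaaa[b]baa
After 19 steps: state p1, head at 1, tape aaaaabbaa.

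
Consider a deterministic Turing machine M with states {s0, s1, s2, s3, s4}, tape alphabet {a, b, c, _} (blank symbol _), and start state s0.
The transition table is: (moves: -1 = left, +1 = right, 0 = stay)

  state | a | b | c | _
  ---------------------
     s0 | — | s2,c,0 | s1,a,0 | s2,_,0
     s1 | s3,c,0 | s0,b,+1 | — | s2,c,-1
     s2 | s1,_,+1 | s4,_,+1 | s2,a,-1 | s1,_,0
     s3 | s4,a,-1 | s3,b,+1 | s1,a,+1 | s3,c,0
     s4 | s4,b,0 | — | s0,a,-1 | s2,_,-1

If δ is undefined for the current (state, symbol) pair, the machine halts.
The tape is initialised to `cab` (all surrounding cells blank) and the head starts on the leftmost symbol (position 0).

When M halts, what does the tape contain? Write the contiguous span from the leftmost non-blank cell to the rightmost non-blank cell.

a_ca

state=s0 head=0 tape=[c]ab_   (s0,c)→(s1,a,0)
state=s1 head=0 tape=[a]ab_   (s1,a)→(s3,c,0)
state=s3 head=0 tape=[c]ab_   (s3,c)→(s1,a,+1)
state=s1 head=1 tape=a[a]b_   (s1,a)→(s3,c,0)
state=s3 head=1 tape=a[c]b_   (s3,c)→(s1,a,+1)
state=s1 head=2 tape=aa[b]_   (s1,b)→(s0,b,+1)
state=s0 head=3 tape=aab[_]   (s0,_)→(s2,_,0)
state=s2 head=3 tape=aab[_]   (s2,_)→(s1,_,0)
state=s1 head=3 tape=aab[_]   (s1,_)→(s2,c,-1)
state=s2 head=2 tape=aa[b]c   (s2,b)→(s4,_,+1)
state=s4 head=3 tape=aa_[c]   (s4,c)→(s0,a,-1)
state=s0 head=2 tape=aa[_]a   (s0,_)→(s2,_,0)
state=s2 head=2 tape=aa[_]a   (s2,_)→(s1,_,0)
state=s1 head=2 tape=aa[_]a   (s1,_)→(s2,c,-1)
state=s2 head=1 tape=a[a]ca   (s2,a)→(s1,_,+1)
state=s1 head=2 tape=a_[c]a
The non-blank tape span at halt is a_ca.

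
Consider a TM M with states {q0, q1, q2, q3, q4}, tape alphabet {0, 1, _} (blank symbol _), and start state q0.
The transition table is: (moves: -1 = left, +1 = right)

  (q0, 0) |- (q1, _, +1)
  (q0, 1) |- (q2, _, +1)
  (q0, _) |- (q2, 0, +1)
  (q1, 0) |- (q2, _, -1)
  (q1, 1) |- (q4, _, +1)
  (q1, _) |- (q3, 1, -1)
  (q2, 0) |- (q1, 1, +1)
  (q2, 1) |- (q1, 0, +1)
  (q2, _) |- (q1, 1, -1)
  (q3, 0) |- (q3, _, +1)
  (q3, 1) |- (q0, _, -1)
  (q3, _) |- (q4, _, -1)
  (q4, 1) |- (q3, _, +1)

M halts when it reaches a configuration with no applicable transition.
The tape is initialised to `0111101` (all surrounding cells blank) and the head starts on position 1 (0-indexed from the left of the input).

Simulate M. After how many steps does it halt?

q0 | ____0[1]11101   read 1 → write _, move +1, go to q2
q2 | ____0_[1]1101   read 1 → write 0, move +1, go to q1
q1 | ____0_0[1]101   read 1 → write _, move +1, go to q4
q4 | ____0_0_[1]01   read 1 → write _, move +1, go to q3
q3 | ____0_0__[0]1   read 0 → write _, move +1, go to q3
q3 | ____0_0___[1]   read 1 → write _, move -1, go to q0
q0 | ____0_0__[_]_   read _ → write 0, move +1, go to q2
q2 | ____0_0__0[_]   read _ → write 1, move -1, go to q1
q1 | ____0_0__[0]1   read 0 → write _, move -1, go to q2
q2 | ____0_0_[_]_1   read _ → write 1, move -1, go to q1
q1 | ____0_0[_]1_1   read _ → write 1, move -1, go to q3
q3 | ____0_[0]11_1   read 0 → write _, move +1, go to q3
q3 | ____0__[1]1_1   read 1 → write _, move -1, go to q0
q0 | ____0_[_]_1_1   read _ → write 0, move +1, go to q2
q2 | ____0_0[_]1_1   read _ → write 1, move -1, go to q1
q1 | ____0_[0]11_1   read 0 → write _, move -1, go to q2
q2 | ____0[_]_11_1   read _ → write 1, move -1, go to q1
q1 | ____[0]1_11_1   read 0 → write _, move -1, go to q2
q2 | ___[_]_1_11_1   read _ → write 1, move -1, go to q1
q1 | __[_]1_1_11_1   read _ → write 1, move -1, go to q3
q3 | _[_]11_1_11_1   read _ → write _, move -1, go to q4
q4 | [_]_11_1_11_1
M halts after 21 transitions.

21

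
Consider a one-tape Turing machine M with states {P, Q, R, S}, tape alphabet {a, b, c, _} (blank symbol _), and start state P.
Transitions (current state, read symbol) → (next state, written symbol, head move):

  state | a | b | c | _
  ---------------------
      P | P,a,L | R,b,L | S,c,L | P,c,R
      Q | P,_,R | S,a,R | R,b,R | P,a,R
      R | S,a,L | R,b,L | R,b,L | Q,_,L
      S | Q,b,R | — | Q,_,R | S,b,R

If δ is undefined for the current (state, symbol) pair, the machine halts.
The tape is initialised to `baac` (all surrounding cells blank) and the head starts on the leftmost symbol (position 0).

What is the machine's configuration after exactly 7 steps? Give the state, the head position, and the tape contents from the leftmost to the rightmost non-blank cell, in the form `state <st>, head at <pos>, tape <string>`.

P | ___[b]aac   read b → write b, move L, go to R
R | __[_]baac   read _ → write _, move L, go to Q
Q | _[_]_baac   read _ → write a, move R, go to P
P | _a[_]baac   read _ → write c, move R, go to P
P | _ac[b]aac   read b → write b, move L, go to R
R | _a[c]baac   read c → write b, move L, go to R
R | _[a]bbaac   read a → write a, move L, go to S
S | [_]abbaac
After 7 steps: state S, head at -3, tape abbaac.

state S, head at -3, tape abbaac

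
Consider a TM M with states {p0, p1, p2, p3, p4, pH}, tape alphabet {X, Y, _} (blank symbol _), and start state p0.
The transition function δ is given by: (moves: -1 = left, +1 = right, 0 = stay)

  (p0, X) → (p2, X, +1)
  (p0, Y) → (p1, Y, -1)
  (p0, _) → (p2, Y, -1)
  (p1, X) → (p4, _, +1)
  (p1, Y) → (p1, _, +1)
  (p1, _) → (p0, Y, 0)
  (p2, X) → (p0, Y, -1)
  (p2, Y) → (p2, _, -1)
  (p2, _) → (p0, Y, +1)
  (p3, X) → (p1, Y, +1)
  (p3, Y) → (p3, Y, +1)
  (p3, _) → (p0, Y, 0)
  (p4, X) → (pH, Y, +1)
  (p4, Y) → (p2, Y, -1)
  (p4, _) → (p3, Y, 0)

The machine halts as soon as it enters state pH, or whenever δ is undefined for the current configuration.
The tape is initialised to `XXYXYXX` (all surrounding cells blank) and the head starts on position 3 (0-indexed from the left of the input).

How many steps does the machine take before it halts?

30

state=p0 head=3 tape=XXY[X]YXX_   (p0,X)→(p2,X,+1)
state=p2 head=4 tape=XXYX[Y]XX_   (p2,Y)→(p2,_,-1)
state=p2 head=3 tape=XXY[X]_XX_   (p2,X)→(p0,Y,-1)
state=p0 head=2 tape=XX[Y]Y_XX_   (p0,Y)→(p1,Y,-1)
state=p1 head=1 tape=X[X]YY_XX_   (p1,X)→(p4,_,+1)
state=p4 head=2 tape=X_[Y]Y_XX_   (p4,Y)→(p2,Y,-1)
state=p2 head=1 tape=X[_]YY_XX_   (p2,_)→(p0,Y,+1)
state=p0 head=2 tape=XY[Y]Y_XX_   (p0,Y)→(p1,Y,-1)
state=p1 head=1 tape=X[Y]YY_XX_   (p1,Y)→(p1,_,+1)
state=p1 head=2 tape=X_[Y]Y_XX_   (p1,Y)→(p1,_,+1)
state=p1 head=3 tape=X__[Y]_XX_   (p1,Y)→(p1,_,+1)
state=p1 head=4 tape=X___[_]XX_   (p1,_)→(p0,Y,0)
state=p0 head=4 tape=X___[Y]XX_   (p0,Y)→(p1,Y,-1)
state=p1 head=3 tape=X__[_]YXX_   (p1,_)→(p0,Y,0)
state=p0 head=3 tape=X__[Y]YXX_   (p0,Y)→(p1,Y,-1)
state=p1 head=2 tape=X_[_]YYXX_   (p1,_)→(p0,Y,0)
state=p0 head=2 tape=X_[Y]YYXX_   (p0,Y)→(p1,Y,-1)
state=p1 head=1 tape=X[_]YYYXX_   (p1,_)→(p0,Y,0)
state=p0 head=1 tape=X[Y]YYYXX_   (p0,Y)→(p1,Y,-1)
state=p1 head=0 tape=[X]YYYYXX_   (p1,X)→(p4,_,+1)
state=p4 head=1 tape=_[Y]YYYXX_   (p4,Y)→(p2,Y,-1)
state=p2 head=0 tape=[_]YYYYXX_   (p2,_)→(p0,Y,+1)
state=p0 head=1 tape=Y[Y]YYYXX_   (p0,Y)→(p1,Y,-1)
state=p1 head=0 tape=[Y]YYYYXX_   (p1,Y)→(p1,_,+1)
state=p1 head=1 tape=_[Y]YYYXX_   (p1,Y)→(p1,_,+1)
state=p1 head=2 tape=__[Y]YYXX_   (p1,Y)→(p1,_,+1)
state=p1 head=3 tape=___[Y]YXX_   (p1,Y)→(p1,_,+1)
state=p1 head=4 tape=____[Y]XX_   (p1,Y)→(p1,_,+1)
state=p1 head=5 tape=_____[X]X_   (p1,X)→(p4,_,+1)
state=p4 head=6 tape=______[X]_   (p4,X)→(pH,Y,+1)
state=pH head=7 tape=______Y[_]
M halts after 30 transitions.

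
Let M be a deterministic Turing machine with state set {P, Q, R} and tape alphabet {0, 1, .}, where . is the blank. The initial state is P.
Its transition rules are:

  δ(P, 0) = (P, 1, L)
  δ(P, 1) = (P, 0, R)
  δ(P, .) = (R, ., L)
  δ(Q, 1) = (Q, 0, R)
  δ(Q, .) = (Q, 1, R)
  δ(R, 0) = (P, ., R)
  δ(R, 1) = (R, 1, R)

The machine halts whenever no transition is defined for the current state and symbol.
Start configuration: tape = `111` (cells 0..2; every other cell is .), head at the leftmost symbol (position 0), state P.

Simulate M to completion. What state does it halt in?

R

P | [1]11.   read 1 → write 0, move R, go to P
P | 0[1]1.   read 1 → write 0, move R, go to P
P | 00[1].   read 1 → write 0, move R, go to P
P | 000[.]   read . → write ., move L, go to R
R | 00[0].   read 0 → write ., move R, go to P
P | 00.[.]   read . → write ., move L, go to R
R | 00[.].
No transition is defined for (R, .); M halts in state R.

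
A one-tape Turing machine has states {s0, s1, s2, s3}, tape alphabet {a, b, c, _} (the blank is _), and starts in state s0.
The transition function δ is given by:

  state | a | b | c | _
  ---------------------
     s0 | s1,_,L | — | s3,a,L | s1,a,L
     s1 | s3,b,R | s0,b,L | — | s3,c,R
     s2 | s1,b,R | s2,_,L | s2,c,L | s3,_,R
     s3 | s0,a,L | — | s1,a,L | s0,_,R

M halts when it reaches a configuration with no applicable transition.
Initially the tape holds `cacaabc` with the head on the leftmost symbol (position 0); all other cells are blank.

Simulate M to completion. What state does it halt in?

s0 | _[c]acaabc   read c → write a, move L, go to s3
s3 | [_]aacaabc   read _ → write _, move R, go to s0
s0 | _[a]acaabc   read a → write _, move L, go to s1
s1 | [_]_acaabc   read _ → write c, move R, go to s3
s3 | c[_]acaabc   read _ → write _, move R, go to s0
s0 | c_[a]caabc   read a → write _, move L, go to s1
s1 | c[_]_caabc   read _ → write c, move R, go to s3
s3 | cc[_]caabc   read _ → write _, move R, go to s0
s0 | cc_[c]aabc   read c → write a, move L, go to s3
s3 | cc[_]aaabc   read _ → write _, move R, go to s0
s0 | cc_[a]aabc   read a → write _, move L, go to s1
s1 | cc[_]_aabc   read _ → write c, move R, go to s3
s3 | ccc[_]aabc   read _ → write _, move R, go to s0
s0 | ccc_[a]abc   read a → write _, move L, go to s1
s1 | ccc[_]_abc   read _ → write c, move R, go to s3
s3 | cccc[_]abc   read _ → write _, move R, go to s0
s0 | cccc_[a]bc   read a → write _, move L, go to s1
s1 | cccc[_]_bc   read _ → write c, move R, go to s3
s3 | ccccc[_]bc   read _ → write _, move R, go to s0
s0 | ccccc_[b]c
No transition is defined for (s0, b); M halts in state s0.

s0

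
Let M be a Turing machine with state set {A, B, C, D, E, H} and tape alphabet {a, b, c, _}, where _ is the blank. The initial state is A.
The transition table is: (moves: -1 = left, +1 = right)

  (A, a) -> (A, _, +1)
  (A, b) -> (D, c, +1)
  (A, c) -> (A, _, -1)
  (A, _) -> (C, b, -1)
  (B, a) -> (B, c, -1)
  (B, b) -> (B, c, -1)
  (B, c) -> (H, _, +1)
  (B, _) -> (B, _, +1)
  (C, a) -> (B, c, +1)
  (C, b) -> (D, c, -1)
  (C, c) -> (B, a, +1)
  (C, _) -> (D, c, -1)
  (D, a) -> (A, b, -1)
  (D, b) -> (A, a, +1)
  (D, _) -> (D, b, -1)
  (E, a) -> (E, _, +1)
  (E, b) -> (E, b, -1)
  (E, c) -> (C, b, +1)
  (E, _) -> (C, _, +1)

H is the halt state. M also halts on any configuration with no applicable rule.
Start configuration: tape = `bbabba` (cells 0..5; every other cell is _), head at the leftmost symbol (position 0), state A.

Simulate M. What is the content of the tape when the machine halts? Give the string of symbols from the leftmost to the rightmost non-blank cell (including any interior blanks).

c_c_bcb

state=A head=0 tape=[b]babba_   (A,b)→(D,c,+1)
state=D head=1 tape=c[b]abba_   (D,b)→(A,a,+1)
state=A head=2 tape=ca[a]bba_   (A,a)→(A,_,+1)
state=A head=3 tape=ca_[b]ba_   (A,b)→(D,c,+1)
state=D head=4 tape=ca_c[b]a_   (D,b)→(A,a,+1)
state=A head=5 tape=ca_ca[a]_   (A,a)→(A,_,+1)
state=A head=6 tape=ca_ca_[_]   (A,_)→(C,b,-1)
state=C head=5 tape=ca_ca[_]b   (C,_)→(D,c,-1)
state=D head=4 tape=ca_c[a]cb   (D,a)→(A,b,-1)
state=A head=3 tape=ca_[c]bcb   (A,c)→(A,_,-1)
state=A head=2 tape=ca[_]_bcb   (A,_)→(C,b,-1)
state=C head=1 tape=c[a]b_bcb   (C,a)→(B,c,+1)
state=B head=2 tape=cc[b]_bcb   (B,b)→(B,c,-1)
state=B head=1 tape=c[c]c_bcb   (B,c)→(H,_,+1)
state=H head=2 tape=c_[c]_bcb
The non-blank tape span at halt is c_c_bcb.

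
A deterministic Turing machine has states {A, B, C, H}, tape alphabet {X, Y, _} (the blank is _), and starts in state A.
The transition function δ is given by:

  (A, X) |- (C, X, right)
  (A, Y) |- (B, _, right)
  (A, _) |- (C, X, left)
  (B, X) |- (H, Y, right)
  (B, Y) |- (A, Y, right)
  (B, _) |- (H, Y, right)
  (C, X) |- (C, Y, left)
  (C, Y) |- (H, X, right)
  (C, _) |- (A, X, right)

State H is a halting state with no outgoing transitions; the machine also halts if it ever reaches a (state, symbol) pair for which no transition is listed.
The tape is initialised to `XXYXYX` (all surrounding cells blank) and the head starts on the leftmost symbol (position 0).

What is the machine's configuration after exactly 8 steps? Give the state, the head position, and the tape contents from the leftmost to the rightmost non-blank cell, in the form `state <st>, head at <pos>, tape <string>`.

A | _[X]XYXYX   read X → write X, move right, go to C
C | _X[X]YXYX   read X → write Y, move left, go to C
C | _[X]YYXYX   read X → write Y, move left, go to C
C | [_]YYYXYX   read _ → write X, move right, go to A
A | X[Y]YYXYX   read Y → write _, move right, go to B
B | X_[Y]YXYX   read Y → write Y, move right, go to A
A | X_Y[Y]XYX   read Y → write _, move right, go to B
B | X_Y_[X]YX   read X → write Y, move right, go to H
H | X_Y_Y[Y]X
After 8 steps: state H, head at 4, tape X_Y_YYX.

state H, head at 4, tape X_Y_YYX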